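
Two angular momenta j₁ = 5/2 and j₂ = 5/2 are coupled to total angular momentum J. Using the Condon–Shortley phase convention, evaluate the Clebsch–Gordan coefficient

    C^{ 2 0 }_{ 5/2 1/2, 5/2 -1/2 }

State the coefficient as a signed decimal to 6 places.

j₁+j₂−J=3  J+j₁−j₂=2  J−j₁+j₂=2  j₁+j₂+J+1=8
(j₁±m₁, j₂±m₂, J±M) = (3,2,2,3,2,2)
P² = 12/7
sum k=0..2:
  [0] +1/24 = 1/24
  [1] −1/2 = -1/2
  [2] +1/8 = 1/8
S = -1/3
C² = P²·S² = 4/21 ; C = -0.436436

-0.436436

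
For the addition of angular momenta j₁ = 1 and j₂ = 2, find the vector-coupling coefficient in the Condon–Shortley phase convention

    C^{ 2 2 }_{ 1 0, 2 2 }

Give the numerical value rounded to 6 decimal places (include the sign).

j₁+j₂−J=1  J+j₁−j₂=1  J−j₁+j₂=3  j₁+j₂+J+1=6
(j₁±m₁, j₂±m₂, J±M) = (1,1,4,0,4,0)
P² = 24
sum k=1..1:
  [1] −1/6 = -1/6
S = -1/6
C² = P²·S² = 2/3 ; C = -0.816497

−√(2/3) = -0.816497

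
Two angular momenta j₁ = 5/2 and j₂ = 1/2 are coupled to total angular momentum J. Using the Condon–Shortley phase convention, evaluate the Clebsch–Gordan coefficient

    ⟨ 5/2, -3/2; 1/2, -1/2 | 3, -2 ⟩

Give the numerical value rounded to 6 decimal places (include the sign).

+√(5/6) = +0.912871

√[7·0!5!1!/7! · 1!4!0!1!1!5!] = √(480)
  +(−1)^0/∏(0,0,4,0,1,1)! = 1/24  (running 1/24)
⟨..|..⟩ = √(480)·(1/24) = +0.912871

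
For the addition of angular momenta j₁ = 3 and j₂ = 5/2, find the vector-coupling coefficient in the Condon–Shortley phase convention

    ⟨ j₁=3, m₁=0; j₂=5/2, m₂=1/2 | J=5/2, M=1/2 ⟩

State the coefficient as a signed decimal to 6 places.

+0.276026  (= +√(8/105))

j₁+j₂−J=3  J+j₁−j₂=3  J−j₁+j₂=2  j₁+j₂+J+1=9
(j₁±m₁, j₂±m₂, J±M) = (3,3,3,2,3,2)
P² = 216/35
sum k=1..3:
  [1] −1/8 = -1/8
  [2] +1/4 = 1/4
  [3] −1/72 = -1/72
S = 1/9
C² = P²·S² = 8/105 ; C = +0.276026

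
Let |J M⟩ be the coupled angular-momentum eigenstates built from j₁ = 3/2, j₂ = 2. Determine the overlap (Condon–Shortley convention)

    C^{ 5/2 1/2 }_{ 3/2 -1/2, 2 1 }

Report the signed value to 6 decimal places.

−√(5/14) ≈ -0.597614

j₁+j₂−J=1  J+j₁−j₂=2  J−j₁+j₂=3  j₁+j₂+J+1=7
(j₁±m₁, j₂±m₂, J±M) = (1,2,3,1,3,2)
P² = 72/35
sum k=0..1:
  [0] +1/12 = 1/12
  [1] −1/2 = -1/2
S = -5/12
C² = P²·S² = 5/14 ; C = -0.597614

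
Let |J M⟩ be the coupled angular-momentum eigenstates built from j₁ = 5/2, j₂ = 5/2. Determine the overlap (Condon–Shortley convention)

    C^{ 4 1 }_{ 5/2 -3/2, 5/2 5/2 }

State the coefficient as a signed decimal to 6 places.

j₁+j₂−J=1  J+j₁−j₂=4  J−j₁+j₂=4  j₁+j₂+J+1=10
(j₁±m₁, j₂±m₂, J±M) = (1,4,5,0,5,3)
P² = 20736/7
sum k=1..1:
  [1] −1/144 = -1/144
S = -1/144
C² = P²·S² = 1/7 ; C = -0.377964

-0.377964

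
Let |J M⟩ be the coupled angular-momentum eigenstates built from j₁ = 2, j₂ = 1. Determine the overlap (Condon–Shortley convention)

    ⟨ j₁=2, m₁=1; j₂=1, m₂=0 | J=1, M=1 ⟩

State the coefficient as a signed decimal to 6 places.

-0.547723  (= −√(3/10))

√[3·2!2!0!/5! · 3!1!1!1!2!0!] = √(6/5)
  +(−1)^1/∏(1,1,0,0,2,0)! = -1/2  (running -1/2)
⟨..|..⟩ = √(6/5)·(-1/2) = -0.547723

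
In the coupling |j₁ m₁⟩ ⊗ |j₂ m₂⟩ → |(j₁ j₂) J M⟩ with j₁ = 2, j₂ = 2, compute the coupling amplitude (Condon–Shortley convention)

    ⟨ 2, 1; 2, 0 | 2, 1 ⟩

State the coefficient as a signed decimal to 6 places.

-0.267261

triangle: 2!·2!·2!/7! = 8/5040
(j±m)!: 3!·1!·2!·2!·3!·1! = 144
prefactor² = (2J+1)·Δ·N² = 8/7
  k=0: +1/(0!·2!·1!·2!·1!·0!) = 1/4
  k=1: −1/(1!·1!·0!·1!·2!·1!) = -1/2
Σ = -1/4  ⇒  CG² = 8/7·(-1/4)² = 1/14
CG = −√(1/14) = -0.267261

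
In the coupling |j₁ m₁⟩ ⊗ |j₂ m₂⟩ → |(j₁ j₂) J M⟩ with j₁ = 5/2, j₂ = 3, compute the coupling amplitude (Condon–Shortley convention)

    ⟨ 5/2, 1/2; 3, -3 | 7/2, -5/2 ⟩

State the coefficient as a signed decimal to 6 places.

+√(3/7) ≈ +0.654654

√[8·2!3!4!/10! · 3!2!0!6!1!6!] = √(27648/7)
  +(−1)^0/∏(0,2,2,0,1,4)! = 1/96  (running 1/96)
⟨..|..⟩ = √(27648/7)·(1/96) = +0.654654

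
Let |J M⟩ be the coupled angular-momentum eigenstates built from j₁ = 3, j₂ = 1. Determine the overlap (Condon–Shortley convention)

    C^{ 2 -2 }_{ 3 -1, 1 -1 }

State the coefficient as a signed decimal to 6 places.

√[5·2!4!0!/7! · 2!4!0!2!0!4!] = √(768/7)
  +(−1)^0/∏(0,2,4,0,0,0)! = 1/48  (running 1/48)
⟨..|..⟩ = √(768/7)·(1/48) = +0.218218

+0.218218  (= +√(1/21))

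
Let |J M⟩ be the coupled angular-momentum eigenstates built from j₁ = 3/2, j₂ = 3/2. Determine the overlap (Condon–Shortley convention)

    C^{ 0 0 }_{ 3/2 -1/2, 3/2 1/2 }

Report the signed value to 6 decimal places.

√[1·3!0!0!/4! · 1!2!2!1!0!0!] = √(1)
  +(−1)^2/∏(2,1,0,0,0,0)! = 1/2  (running 1/2)
⟨..|..⟩ = √(1)·(1/2) = +0.500000

+0.500000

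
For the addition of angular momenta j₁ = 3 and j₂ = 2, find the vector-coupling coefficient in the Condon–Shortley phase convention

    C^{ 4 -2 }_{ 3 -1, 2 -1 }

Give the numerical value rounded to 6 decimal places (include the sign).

+√(1/28) ≈ +0.188982

√[9·1!5!3!/10! · 2!4!1!3!2!6!] = √(5184/7)
  +(−1)^0/∏(0,1,4,1,1,2)! = 1/48  (running 1/48)
  +(−1)^1/∏(1,0,3,0,2,3)! = -1/72  (running 1/144)
⟨..|..⟩ = √(5184/7)·(1/144) = +0.188982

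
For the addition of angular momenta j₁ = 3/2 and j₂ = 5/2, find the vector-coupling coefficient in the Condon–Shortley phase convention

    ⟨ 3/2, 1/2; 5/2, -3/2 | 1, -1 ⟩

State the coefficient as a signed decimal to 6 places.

triangle: 3!×0!×2!/6! = 12/720
(j±m)!: 2!×1!×1!×4!×0!×2! = 96
prefactor² = (2J+1)×Δ×N² = 24/5
  k=1: −1/(1!×2!×0!×0!×0!×2!) = -1/4
Σ = -1/4  ⇒  CG² = 24/5×(-1/4)² = 3/10
CG = −√(3/10) = -0.547723

−√(3/10) = -0.547723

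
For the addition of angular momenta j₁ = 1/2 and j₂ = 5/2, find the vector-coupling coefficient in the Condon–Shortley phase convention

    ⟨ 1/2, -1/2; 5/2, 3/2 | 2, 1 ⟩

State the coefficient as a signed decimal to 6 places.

−√(2/3) = -0.816497

√[5·1!0!4!/6! · 0!1!4!1!3!1!] = √(24)
  +(−1)^1/∏(1,0,0,3,0,1)! = -1/6  (running -1/6)
⟨..|..⟩ = √(24)·(-1/6) = -0.816497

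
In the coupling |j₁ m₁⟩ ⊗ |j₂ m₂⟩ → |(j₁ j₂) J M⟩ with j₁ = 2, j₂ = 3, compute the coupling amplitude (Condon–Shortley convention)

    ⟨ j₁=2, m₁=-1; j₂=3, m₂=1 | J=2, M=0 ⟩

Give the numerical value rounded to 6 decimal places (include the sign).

+0.377964

j₁+j₂−J=3  J+j₁−j₂=1  J−j₁+j₂=3  j₁+j₂+J+1=8
(j₁±m₁, j₂±m₂, J±M) = (1,3,4,2,2,2)
P² = 36/7
sum k=2..3:
  [2] +1/4 = 1/4
  [3] −1/12 = -1/12
S = 1/6
C² = P²·S² = 1/7 ; C = +0.377964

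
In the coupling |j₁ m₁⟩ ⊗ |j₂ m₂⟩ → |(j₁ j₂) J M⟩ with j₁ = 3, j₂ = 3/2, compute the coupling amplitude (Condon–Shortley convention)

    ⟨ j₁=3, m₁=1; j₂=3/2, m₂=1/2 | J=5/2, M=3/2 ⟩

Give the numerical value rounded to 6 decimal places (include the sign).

-0.591608

√[6·2!4!1!/8! · 4!2!2!1!4!1!] = √(576/35)
  +(−1)^1/∏(1,1,1,1,3,0)! = -1/6  (running -1/6)
  +(−1)^2/∏(2,0,0,0,4,1)! = 1/48  (running -7/48)
⟨..|..⟩ = √(576/35)·(-7/48) = -0.591608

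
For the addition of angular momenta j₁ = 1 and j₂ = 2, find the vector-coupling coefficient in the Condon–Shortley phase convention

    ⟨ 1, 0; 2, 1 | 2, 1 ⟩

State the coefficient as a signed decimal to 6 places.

j₁+j₂−J=1  J+j₁−j₂=1  J−j₁+j₂=3  j₁+j₂+J+1=6
(j₁±m₁, j₂±m₂, J±M) = (1,1,3,1,3,1)
P² = 3/2
sum k=0..1:
  [0] +1/6 = 1/6
  [1] −1/2 = -1/2
S = -1/3
C² = P²·S² = 1/6 ; C = -0.408248

-0.408248  (= −√(1/6))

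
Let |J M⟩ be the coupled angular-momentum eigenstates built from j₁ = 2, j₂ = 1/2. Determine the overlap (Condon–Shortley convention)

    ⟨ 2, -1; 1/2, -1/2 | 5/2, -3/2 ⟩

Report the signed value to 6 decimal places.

+√(4/5) = +0.894427

triangle: 0!×4!×1!/6! = 24/720
(j±m)!: 1!×3!×0!×1!×1!×4! = 144
prefactor² = (2J+1)×Δ×N² = 144/5
  k=0: +1/(0!×0!×3!×0!×1!×1!) = 1/6
Σ = 1/6  ⇒  CG² = 144/5×1/6² = 4/5
CG = +√(4/5) = +0.894427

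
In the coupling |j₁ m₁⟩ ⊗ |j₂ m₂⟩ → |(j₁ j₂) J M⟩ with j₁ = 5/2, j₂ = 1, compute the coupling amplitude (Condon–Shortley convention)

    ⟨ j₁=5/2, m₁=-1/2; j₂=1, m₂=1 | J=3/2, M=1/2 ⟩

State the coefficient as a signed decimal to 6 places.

triangle: 2!·3!·0!/6! = 12/720
(j±m)!: 2!·3!·2!·0!·2!·1! = 48
prefactor² = (2J+1)·Δ·N² = 16/5
  k=2: +1/(2!·0!·1!·0!·2!·0!) = 1/4
Σ = 1/4  ⇒  CG² = 16/5·1/4² = 1/5
CG = +√(1/5) = +0.447214

+0.447214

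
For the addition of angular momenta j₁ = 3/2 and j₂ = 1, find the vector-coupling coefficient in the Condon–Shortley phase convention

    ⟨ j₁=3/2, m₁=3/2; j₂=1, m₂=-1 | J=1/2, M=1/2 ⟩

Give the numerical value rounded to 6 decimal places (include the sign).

+0.707107

√[2·2!1!0!/4! · 3!0!0!2!1!0!] = √(2)
  +(−1)^0/∏(0,2,0,0,1,0)! = 1/2  (running 1/2)
⟨..|..⟩ = √(2)·(1/2) = +0.707107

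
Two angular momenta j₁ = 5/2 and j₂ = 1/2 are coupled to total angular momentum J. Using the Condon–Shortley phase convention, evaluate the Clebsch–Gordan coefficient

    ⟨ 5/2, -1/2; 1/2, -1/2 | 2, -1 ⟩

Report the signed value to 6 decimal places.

j₁+j₂−J=1  J+j₁−j₂=4  J−j₁+j₂=0  j₁+j₂+J+1=6
(j₁±m₁, j₂±m₂, J±M) = (2,3,0,1,1,3)
P² = 12
sum k=0..0:
  [0] +1/6 = 1/6
S = 1/6
C² = P²·S² = 1/3 ; C = +0.577350

+√(1/3) = +0.577350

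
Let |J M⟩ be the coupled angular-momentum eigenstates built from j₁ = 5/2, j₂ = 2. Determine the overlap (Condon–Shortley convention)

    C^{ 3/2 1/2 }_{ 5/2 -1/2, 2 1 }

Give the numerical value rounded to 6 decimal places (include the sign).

√[4·3!2!1!/7! · 2!3!3!1!2!1!] = √(48/35)
  +(−1)^2/∏(2,1,1,1,1,0)! = 1/2  (running 1/2)
  +(−1)^3/∏(3,0,0,0,2,1)! = -1/12  (running 5/12)
⟨..|..⟩ = √(48/35)·(5/12) = +0.487950

+√(5/21) ≈ +0.487950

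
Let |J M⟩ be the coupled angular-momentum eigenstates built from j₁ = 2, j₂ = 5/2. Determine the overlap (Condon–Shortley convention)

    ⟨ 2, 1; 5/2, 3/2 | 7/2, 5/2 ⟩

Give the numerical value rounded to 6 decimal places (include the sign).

-0.125988

triangle: 1!×3!×4!/9! = 144/362880
(j±m)!: 3!×1!×4!×1!×6!×1! = 103680
prefactor² = (2J+1)×Δ×N² = 2304/7
  k=0: +1/(0!×1!×1!×4!×2!×0!) = 1/48
  k=1: −1/(1!×0!×0!×3!×3!×1!) = -1/36
Σ = -1/144  ⇒  CG² = 2304/7×(-1/144)² = 1/63
CG = −√(1/63) = -0.125988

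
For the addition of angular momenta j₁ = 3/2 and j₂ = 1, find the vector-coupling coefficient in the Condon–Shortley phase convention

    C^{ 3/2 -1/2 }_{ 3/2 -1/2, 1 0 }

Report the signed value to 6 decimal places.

-0.258199  (= −√(1/15))

√[4·1!2!1!/5! · 1!2!1!1!1!2!] = √(4/15)
  +(−1)^0/∏(0,1,2,1,0,0)! = 1/2  (running 1/2)
  +(−1)^1/∏(1,0,1,0,1,1)! = -1  (running -1/2)
⟨..|..⟩ = √(4/15)·(-1/2) = -0.258199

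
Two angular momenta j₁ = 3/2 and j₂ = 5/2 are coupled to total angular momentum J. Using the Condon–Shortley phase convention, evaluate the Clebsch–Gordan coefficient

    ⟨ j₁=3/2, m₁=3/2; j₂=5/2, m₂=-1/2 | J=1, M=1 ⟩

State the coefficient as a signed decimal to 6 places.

+√(1/20) ≈ +0.223607

j₁+j₂−J=3  J+j₁−j₂=0  J−j₁+j₂=2  j₁+j₂+J+1=6
(j₁±m₁, j₂±m₂, J±M) = (3,0,2,3,2,0)
P² = 36/5
sum k=0..0:
  [0] +1/12 = 1/12
S = 1/12
C² = P²·S² = 1/20 ; C = +0.223607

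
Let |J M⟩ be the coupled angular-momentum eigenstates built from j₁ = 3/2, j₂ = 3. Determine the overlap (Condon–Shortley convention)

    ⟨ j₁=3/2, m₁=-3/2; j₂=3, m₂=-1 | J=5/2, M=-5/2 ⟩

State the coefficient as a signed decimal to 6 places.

√[6·2!1!4!/8! · 0!3!2!4!0!5!] = √(1728/7)
  +(−1)^2/∏(2,0,1,0,0,4)! = 1/48  (running 1/48)
⟨..|..⟩ = √(1728/7)·(1/48) = +0.327327

+0.327327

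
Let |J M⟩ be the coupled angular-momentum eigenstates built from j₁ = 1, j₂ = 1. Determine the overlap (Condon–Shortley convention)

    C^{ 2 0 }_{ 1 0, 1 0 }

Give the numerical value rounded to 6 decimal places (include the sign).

triangle: 0!·2!·2!/5! = 4/120
(j±m)!: 1!·1!·1!·1!·2!·2! = 4
prefactor² = (2J+1)·Δ·N² = 2/3
  k=0: +1/(0!·0!·1!·1!·1!·1!) = 1
Σ = 1  ⇒  CG² = 2/3·1² = 2/3
CG = +√(2/3) = +0.816497

+0.816497  (= +√(2/3))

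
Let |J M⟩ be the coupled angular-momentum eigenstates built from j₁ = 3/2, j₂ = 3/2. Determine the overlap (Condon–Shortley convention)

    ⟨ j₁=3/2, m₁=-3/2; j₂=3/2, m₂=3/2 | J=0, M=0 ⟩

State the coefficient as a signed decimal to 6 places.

√[1·3!0!0!/4! · 0!3!3!0!0!0!] = √(9)
  +(−1)^3/∏(3,0,0,0,0,0)! = -1/6  (running -1/6)
⟨..|..⟩ = √(9)·(-1/6) = -0.500000

-0.500000  (= −√(1/4))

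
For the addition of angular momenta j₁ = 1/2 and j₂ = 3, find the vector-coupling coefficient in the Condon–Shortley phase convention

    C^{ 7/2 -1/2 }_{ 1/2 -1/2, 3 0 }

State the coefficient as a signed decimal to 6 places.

√[8·0!1!6!/8! · 0!1!3!3!3!4!] = √(5184/7)
  +(−1)^0/∏(0,0,1,3,0,3)! = 1/36  (running 1/36)
⟨..|..⟩ = √(5184/7)·(1/36) = +0.755929

+√(4/7) = +0.755929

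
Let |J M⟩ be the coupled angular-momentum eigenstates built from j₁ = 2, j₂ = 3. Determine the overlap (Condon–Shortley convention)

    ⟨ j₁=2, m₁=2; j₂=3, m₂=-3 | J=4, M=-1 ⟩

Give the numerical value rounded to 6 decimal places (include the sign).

+0.207020

√[9·1!3!5!/10! · 4!0!0!6!3!5!] = √(155520/7)
  +(−1)^0/∏(0,1,0,0,3,5)! = 1/720  (running 1/720)
⟨..|..⟩ = √(155520/7)·(1/720) = +0.207020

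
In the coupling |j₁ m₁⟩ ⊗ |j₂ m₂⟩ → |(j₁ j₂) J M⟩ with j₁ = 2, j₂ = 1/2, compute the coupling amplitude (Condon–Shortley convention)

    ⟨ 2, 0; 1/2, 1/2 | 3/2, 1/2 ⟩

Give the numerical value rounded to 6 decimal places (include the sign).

−√(2/5) = -0.632456

√[4·1!3!0!/5! · 2!2!1!0!2!1!] = √(8/5)
  +(−1)^1/∏(1,0,1,0,2,0)! = -1/2  (running -1/2)
⟨..|..⟩ = √(8/5)·(-1/2) = -0.632456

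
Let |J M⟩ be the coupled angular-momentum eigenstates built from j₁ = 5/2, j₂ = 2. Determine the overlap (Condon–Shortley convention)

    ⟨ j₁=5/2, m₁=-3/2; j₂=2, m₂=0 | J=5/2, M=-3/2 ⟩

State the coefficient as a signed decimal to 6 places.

j₁+j₂−J=2  J+j₁−j₂=3  J−j₁+j₂=2  j₁+j₂+J+1=8
(j₁±m₁, j₂±m₂, J±M) = (1,4,2,2,1,4)
P² = 288/35
sum k=1..2:
  [1] −1/6 = -1/6
  [2] +1/8 = 1/8
S = -1/24
C² = P²·S² = 1/70 ; C = -0.119523

−√(1/70) ≈ -0.119523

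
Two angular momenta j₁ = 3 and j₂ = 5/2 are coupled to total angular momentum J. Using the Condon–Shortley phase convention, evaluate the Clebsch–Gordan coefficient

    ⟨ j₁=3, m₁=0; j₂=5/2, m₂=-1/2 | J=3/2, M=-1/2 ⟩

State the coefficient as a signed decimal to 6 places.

√[4·4!2!1!/8! · 3!3!2!3!1!2!] = √(144/35)
  +(−1)^1/∏(1,3,2,1,0,0)! = -1/12  (running -1/12)
  +(−1)^2/∏(2,2,1,0,1,1)! = 1/4  (running 1/6)
⟨..|..⟩ = √(144/35)·(1/6) = +0.338062

+√(4/35) = +0.338062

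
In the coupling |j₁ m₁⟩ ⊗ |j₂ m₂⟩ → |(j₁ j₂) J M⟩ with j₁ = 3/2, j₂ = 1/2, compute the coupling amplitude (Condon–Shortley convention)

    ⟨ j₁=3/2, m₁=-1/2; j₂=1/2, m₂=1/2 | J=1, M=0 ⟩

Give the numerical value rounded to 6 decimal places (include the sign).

triangle: 1!×2!×0!/4! = 2/24
(j±m)!: 1!×2!×1!×0!×1!×1! = 2
prefactor² = (2J+1)×Δ×N² = 1/2
  k=1: −1/(1!×0!×1!×0!×1!×0!) = -1
Σ = -1  ⇒  CG² = 1/2×(-1)² = 1/2
CG = −√(1/2) = -0.707107

−√(1/2) = -0.707107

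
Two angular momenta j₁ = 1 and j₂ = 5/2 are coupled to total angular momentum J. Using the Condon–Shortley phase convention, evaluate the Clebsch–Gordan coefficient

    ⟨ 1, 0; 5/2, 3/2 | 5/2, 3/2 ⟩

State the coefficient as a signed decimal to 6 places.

-0.507093  (= −√(9/35))

j₁+j₂−J=1  J+j₁−j₂=1  J−j₁+j₂=4  j₁+j₂+J+1=7
(j₁±m₁, j₂±m₂, J±M) = (1,1,4,1,4,1)
P² = 576/35
sum k=0..1:
  [0] +1/24 = 1/24
  [1] −1/6 = -1/6
S = -1/8
C² = P²·S² = 9/35 ; C = -0.507093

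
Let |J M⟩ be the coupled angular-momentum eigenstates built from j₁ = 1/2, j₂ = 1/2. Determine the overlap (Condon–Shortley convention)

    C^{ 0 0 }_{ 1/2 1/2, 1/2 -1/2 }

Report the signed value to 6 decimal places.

+0.707107

√[1·1!0!0!/2! · 1!0!0!1!0!0!] = √(1/2)
  +(−1)^0/∏(0,1,0,0,0,0)! = 1  (running 1)
⟨..|..⟩ = √(1/2)·(1) = +0.707107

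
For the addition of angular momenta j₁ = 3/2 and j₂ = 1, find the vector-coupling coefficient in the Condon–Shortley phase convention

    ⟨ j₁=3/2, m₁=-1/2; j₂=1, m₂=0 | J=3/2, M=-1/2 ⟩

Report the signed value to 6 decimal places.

−√(1/15) = -0.258199

√[4·1!2!1!/5! · 1!2!1!1!1!2!] = √(4/15)
  +(−1)^0/∏(0,1,2,1,0,0)! = 1/2  (running 1/2)
  +(−1)^1/∏(1,0,1,0,1,1)! = -1  (running -1/2)
⟨..|..⟩ = √(4/15)·(-1/2) = -0.258199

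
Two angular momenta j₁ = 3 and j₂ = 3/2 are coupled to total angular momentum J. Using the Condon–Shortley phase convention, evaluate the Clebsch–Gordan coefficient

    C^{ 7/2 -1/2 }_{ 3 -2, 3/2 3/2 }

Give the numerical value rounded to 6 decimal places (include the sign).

−√(5/21) = -0.487950

triangle: 1!*5!*2!/9! = 240/362880
(j±m)!: 1!*5!*3!*0!*3!*4! = 103680
prefactor² = (2J+1)*Δ*N² = 3840/7
  k=1: −1/(1!*0!*4!*2!*1!*0!) = -1/48
Σ = -1/48  ⇒  CG² = 3840/7*(-1/48)² = 5/21
CG = −√(5/21) = -0.487950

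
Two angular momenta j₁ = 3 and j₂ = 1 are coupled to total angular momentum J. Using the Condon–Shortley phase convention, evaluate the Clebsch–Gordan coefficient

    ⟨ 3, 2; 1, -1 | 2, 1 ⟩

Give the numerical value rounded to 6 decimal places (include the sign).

+0.690066

triangle: 2!*4!*0!/7! = 48/5040
(j±m)!: 5!*1!*0!*2!*3!*1! = 1440
prefactor² = (2J+1)*Δ*N² = 480/7
  k=0: +1/(0!*2!*1!*0!*3!*0!) = 1/12
Σ = 1/12  ⇒  CG² = 480/7*1/12² = 10/21
CG = +√(10/21) = +0.690066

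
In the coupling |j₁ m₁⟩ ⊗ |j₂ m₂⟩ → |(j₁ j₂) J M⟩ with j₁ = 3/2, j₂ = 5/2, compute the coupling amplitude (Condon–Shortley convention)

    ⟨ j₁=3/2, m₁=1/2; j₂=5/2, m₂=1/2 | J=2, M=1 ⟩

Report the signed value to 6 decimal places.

√[5·2!1!3!/7! · 2!1!3!2!3!1!] = √(12/7)
  +(−1)^0/∏(0,2,1,3,0,0)! = 1/12  (running 1/12)
  +(−1)^1/∏(1,1,0,2,1,1)! = -1/2  (running -5/12)
⟨..|..⟩ = √(12/7)·(-5/12) = -0.545545

-0.545545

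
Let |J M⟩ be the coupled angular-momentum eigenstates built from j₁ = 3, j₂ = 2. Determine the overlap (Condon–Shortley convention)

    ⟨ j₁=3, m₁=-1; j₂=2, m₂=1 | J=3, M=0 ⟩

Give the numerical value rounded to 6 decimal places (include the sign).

+0.182574  (= +√(1/30))

triangle: 2!*4!*2!/9! = 96/362880
(j±m)!: 2!*4!*3!*1!*3!*3! = 10368
prefactor² = (2J+1)*Δ*N² = 96/5
  k=1: −1/(1!*1!*3!*2!*1!*0!) = -1/12
  k=2: +1/(2!*0!*2!*1!*2!*1!) = 1/8
Σ = 1/24  ⇒  CG² = 96/5*1/24² = 1/30
CG = +√(1/30) = +0.182574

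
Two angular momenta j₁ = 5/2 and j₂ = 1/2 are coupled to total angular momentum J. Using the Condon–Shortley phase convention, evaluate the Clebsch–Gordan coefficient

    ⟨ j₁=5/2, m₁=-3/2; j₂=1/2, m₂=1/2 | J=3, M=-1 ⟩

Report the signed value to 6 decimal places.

+√(1/3) = +0.577350

triangle: 0!*5!*1!/7! = 120/5040
(j±m)!: 1!*4!*1!*0!*2!*4! = 1152
prefactor² = (2J+1)*Δ*N² = 192
  k=0: +1/(0!*0!*4!*1!*1!*0!) = 1/24
Σ = 1/24  ⇒  CG² = 192*1/24² = 1/3
CG = +√(1/3) = +0.577350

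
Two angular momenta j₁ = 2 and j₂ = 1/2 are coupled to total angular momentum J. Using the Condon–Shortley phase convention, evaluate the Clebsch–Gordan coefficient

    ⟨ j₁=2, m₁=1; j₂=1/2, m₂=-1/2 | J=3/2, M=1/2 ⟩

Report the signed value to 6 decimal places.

j₁+j₂−J=1  J+j₁−j₂=3  J−j₁+j₂=0  j₁+j₂+J+1=5
(j₁±m₁, j₂±m₂, J±M) = (3,1,0,1,2,1)
P² = 12/5
sum k=0..0:
  [0] +1/2 = 1/2
S = 1/2
C² = P²·S² = 3/5 ; C = +0.774597

+0.774597  (= +√(3/5))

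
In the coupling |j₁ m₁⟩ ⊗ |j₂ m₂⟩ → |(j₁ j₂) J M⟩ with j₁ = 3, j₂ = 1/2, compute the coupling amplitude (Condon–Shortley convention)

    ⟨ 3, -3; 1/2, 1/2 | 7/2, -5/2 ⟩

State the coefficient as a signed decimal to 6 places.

+0.377964  (= +√(1/7))

j₁+j₂−J=0  J+j₁−j₂=6  J−j₁+j₂=1  j₁+j₂+J+1=8
(j₁±m₁, j₂±m₂, J±M) = (0,6,1,0,1,6)
P² = 518400/7
sum k=0..0:
  [0] +1/720 = 1/720
S = 1/720
C² = P²·S² = 1/7 ; C = +0.377964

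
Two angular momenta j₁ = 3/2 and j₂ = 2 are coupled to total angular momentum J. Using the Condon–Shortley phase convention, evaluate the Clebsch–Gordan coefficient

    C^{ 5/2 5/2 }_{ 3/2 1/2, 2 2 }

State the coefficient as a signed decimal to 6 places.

triangle: 1!·2!·3!/7! = 12/5040
(j±m)!: 2!·1!·4!·0!·5!·0! = 5760
prefactor² = (2J+1)·Δ·N² = 576/7
  k=1: −1/(1!·0!·0!·3!·2!·0!) = -1/12
Σ = -1/12  ⇒  CG² = 576/7·(-1/12)² = 4/7
CG = −√(4/7) = -0.755929

−√(4/7) = -0.755929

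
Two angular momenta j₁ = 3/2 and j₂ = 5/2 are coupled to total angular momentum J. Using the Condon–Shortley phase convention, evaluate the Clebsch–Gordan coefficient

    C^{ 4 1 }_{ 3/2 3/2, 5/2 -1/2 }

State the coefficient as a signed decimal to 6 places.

triangle: 0!×3!×5!/9! = 720/362880
(j±m)!: 3!×0!×2!×3!×5!×3! = 51840
prefactor² = (2J+1)×Δ×N² = 6480/7
  k=0: +1/(0!×0!×0!×2!×3!×3!) = 1/72
Σ = 1/72  ⇒  CG² = 6480/7×1/72² = 5/28
CG = +√(5/28) = +0.422577

+√(5/28) ≈ +0.422577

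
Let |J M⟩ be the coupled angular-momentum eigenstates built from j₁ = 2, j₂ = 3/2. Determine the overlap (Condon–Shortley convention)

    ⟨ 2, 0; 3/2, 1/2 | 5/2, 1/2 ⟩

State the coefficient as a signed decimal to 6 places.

triangle: 1!*3!*2!/7! = 12/5040
(j±m)!: 2!*2!*2!*1!*3!*2! = 96
prefactor² = (2J+1)*Δ*N² = 48/35
  k=0: +1/(0!*1!*2!*2!*1!*0!) = 1/4
  k=1: −1/(1!*0!*1!*1!*2!*1!) = -1/2
Σ = -1/4  ⇒  CG² = 48/35*(-1/4)² = 3/35
CG = −√(3/35) = -0.292770

-0.292770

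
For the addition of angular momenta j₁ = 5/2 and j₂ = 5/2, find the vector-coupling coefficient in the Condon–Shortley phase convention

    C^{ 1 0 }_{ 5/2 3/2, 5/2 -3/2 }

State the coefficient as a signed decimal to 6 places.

−√(9/70) = -0.358569

triangle: 4!×1!×1!/7! = 24/5040
(j±m)!: 4!×1!×1!×4!×1!×1! = 576
prefactor² = (2J+1)×Δ×N² = 288/35
  k=0: +1/(0!×4!×1!×1!×0!×0!) = 1/24
  k=1: −1/(1!×3!×0!×0!×1!×1!) = -1/6
Σ = -1/8  ⇒  CG² = 288/35×(-1/8)² = 9/70
CG = −√(9/70) = -0.358569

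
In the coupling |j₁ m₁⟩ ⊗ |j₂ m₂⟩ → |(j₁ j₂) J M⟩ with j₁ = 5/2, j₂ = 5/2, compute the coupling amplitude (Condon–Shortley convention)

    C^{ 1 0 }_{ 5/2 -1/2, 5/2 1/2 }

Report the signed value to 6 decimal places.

j₁+j₂−J=4  J+j₁−j₂=1  J−j₁+j₂=1  j₁+j₂+J+1=7
(j₁±m₁, j₂±m₂, J±M) = (2,3,3,2,1,1)
P² = 72/35
sum k=2..3:
  [2] +1/4 = 1/4
  [3] −1/6 = -1/6
S = 1/12
C² = P²·S² = 1/70 ; C = +0.119523

+√(1/70) = +0.119523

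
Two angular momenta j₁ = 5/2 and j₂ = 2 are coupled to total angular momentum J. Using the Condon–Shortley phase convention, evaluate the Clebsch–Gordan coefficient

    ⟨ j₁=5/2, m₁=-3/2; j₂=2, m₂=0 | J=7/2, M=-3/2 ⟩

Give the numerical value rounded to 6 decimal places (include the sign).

-0.534522  (= −√(2/7))

√[8·1!4!3!/9! · 1!4!2!2!2!5!] = √(512/7)
  +(−1)^0/∏(0,1,4,2,0,1)! = 1/48  (running 1/48)
  +(−1)^1/∏(1,0,3,1,1,2)! = -1/12  (running -1/16)
⟨..|..⟩ = √(512/7)·(-1/16) = -0.534522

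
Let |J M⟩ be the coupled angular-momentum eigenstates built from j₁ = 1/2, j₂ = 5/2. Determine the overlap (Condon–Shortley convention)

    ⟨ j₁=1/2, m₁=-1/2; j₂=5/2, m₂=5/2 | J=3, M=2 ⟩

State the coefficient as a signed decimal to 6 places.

triangle: 0!*1!*5!/7! = 120/5040
(j±m)!: 0!*1!*5!*0!*5!*1! = 14400
prefactor² = (2J+1)*Δ*N² = 2400
  k=0: +1/(0!*0!*1!*5!*0!*0!) = 1/120
Σ = 1/120  ⇒  CG² = 2400*1/120² = 1/6
CG = +√(1/6) = +0.408248

+√(1/6) = +0.408248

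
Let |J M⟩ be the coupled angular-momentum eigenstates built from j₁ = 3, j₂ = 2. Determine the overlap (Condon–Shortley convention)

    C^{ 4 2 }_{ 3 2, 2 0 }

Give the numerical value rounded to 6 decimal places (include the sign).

+0.585540  (= +√(12/35))

j₁+j₂−J=1  J+j₁−j₂=5  J−j₁+j₂=3  j₁+j₂+J+1=10
(j₁±m₁, j₂±m₂, J±M) = (5,1,2,2,6,2)
P² = 8640/7
sum k=0..1:
  [0] +1/48 = 1/48
  [1] −1/240 = -1/240
S = 1/60
C² = P²·S² = 12/35 ; C = +0.585540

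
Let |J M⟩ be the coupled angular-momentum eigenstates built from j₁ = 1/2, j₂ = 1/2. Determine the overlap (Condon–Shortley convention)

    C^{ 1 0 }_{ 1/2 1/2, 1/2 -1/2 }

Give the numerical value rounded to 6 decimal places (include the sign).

+0.707107

triangle: 0!×1!×1!/3! = 1/6
(j±m)!: 1!×0!×0!×1!×1!×1! = 1
prefactor² = (2J+1)×Δ×N² = 1/2
  k=0: +1/(0!×0!×0!×0!×1!×1!) = 1
Σ = 1  ⇒  CG² = 1/2×1² = 1/2
CG = +√(1/2) = +0.707107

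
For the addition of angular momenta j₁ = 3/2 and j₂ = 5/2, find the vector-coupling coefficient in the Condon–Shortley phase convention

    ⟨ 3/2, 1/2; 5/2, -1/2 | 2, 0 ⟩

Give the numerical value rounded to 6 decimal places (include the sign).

√[5·2!1!3!/7! · 2!1!2!3!2!2!] = √(8/7)
  +(−1)^0/∏(0,2,1,2,0,1)! = 1/4  (running 1/4)
  +(−1)^1/∏(1,1,0,1,1,2)! = -1/2  (running -1/4)
⟨..|..⟩ = √(8/7)·(-1/4) = -0.267261

-0.267261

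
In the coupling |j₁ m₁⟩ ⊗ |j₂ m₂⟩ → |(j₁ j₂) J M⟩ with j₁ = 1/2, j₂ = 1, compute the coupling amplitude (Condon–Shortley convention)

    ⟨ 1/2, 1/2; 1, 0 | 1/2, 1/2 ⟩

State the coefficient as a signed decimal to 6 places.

+0.577350

j₁+j₂−J=1  J+j₁−j₂=0  J−j₁+j₂=1  j₁+j₂+J+1=3
(j₁±m₁, j₂±m₂, J±M) = (1,0,1,1,1,0)
P² = 1/3
sum k=0..0:
  [0] +1/1 = 1
S = 1
C² = P²·S² = 1/3 ; C = +0.577350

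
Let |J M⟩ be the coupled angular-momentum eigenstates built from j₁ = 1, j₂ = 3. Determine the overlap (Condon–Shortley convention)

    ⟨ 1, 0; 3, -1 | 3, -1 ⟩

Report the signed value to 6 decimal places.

+√(1/12) ≈ +0.288675

triangle: 1!*1!*5!/8! = 120/40320
(j±m)!: 1!*1!*2!*4!*2!*4! = 2304
prefactor² = (2J+1)*Δ*N² = 48
  k=0: +1/(0!*1!*1!*2!*0!*3!) = 1/12
  k=1: −1/(1!*0!*0!*1!*1!*4!) = -1/24
Σ = 1/24  ⇒  CG² = 48*1/24² = 1/12
CG = +√(1/12) = +0.288675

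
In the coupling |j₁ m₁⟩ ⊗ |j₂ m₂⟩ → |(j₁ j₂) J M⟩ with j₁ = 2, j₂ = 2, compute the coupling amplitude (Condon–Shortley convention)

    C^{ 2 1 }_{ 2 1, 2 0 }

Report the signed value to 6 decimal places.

j₁+j₂−J=2  J+j₁−j₂=2  J−j₁+j₂=2  j₁+j₂+J+1=7
(j₁±m₁, j₂±m₂, J±M) = (3,1,2,2,3,1)
P² = 8/7
sum k=0..1:
  [0] +1/4 = 1/4
  [1] −1/2 = -1/2
S = -1/4
C² = P²·S² = 1/14 ; C = -0.267261

−√(1/14) = -0.267261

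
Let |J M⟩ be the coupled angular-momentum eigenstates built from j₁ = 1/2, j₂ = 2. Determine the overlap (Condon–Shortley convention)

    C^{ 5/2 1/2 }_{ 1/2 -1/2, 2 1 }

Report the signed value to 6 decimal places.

+0.632456  (= +√(2/5))

j₁+j₂−J=0  J+j₁−j₂=1  J−j₁+j₂=4  j₁+j₂+J+1=6
(j₁±m₁, j₂±m₂, J±M) = (0,1,3,1,3,2)
P² = 72/5
sum k=0..0:
  [0] +1/6 = 1/6
S = 1/6
C² = P²·S² = 2/5 ; C = +0.632456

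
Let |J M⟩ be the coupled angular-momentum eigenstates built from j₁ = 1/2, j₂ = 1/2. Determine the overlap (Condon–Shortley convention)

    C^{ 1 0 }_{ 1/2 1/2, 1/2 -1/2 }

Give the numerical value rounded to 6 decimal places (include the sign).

+√(1/2) ≈ +0.707107

j₁+j₂−J=0  J+j₁−j₂=1  J−j₁+j₂=1  j₁+j₂+J+1=3
(j₁±m₁, j₂±m₂, J±M) = (1,0,0,1,1,1)
P² = 1/2
sum k=0..0:
  [0] +1/1 = 1
S = 1
C² = P²·S² = 1/2 ; C = +0.707107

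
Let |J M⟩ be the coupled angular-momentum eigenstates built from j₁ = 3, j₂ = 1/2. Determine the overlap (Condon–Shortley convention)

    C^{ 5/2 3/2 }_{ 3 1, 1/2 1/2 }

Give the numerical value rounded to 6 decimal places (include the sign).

-0.534522

triangle: 1!×5!×0!/7! = 120/5040
(j±m)!: 4!×2!×1!×0!×4!×1! = 1152
prefactor² = (2J+1)×Δ×N² = 1152/7
  k=1: −1/(1!×0!×1!×0!×4!×0!) = -1/24
Σ = -1/24  ⇒  CG² = 1152/7×(-1/24)² = 2/7
CG = −√(2/7) = -0.534522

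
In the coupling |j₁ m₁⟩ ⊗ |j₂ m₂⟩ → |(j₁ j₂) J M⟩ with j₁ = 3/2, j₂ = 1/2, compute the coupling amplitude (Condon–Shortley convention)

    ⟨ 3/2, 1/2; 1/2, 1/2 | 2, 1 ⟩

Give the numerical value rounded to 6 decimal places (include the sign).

+√(3/4) = +0.866025

triangle: 0!×3!×1!/5! = 6/120
(j±m)!: 2!×1!×1!×0!×3!×1! = 12
prefactor² = (2J+1)×Δ×N² = 3
  k=0: +1/(0!×0!×1!×1!×2!×0!) = 1/2
Σ = 1/2  ⇒  CG² = 3×1/2² = 3/4
CG = +√(3/4) = +0.866025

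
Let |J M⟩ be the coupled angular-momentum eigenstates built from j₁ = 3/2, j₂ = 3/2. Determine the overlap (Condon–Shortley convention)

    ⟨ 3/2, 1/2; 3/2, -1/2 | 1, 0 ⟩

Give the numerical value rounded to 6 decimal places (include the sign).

-0.223607  (= −√(1/20))

√[3·2!1!1!/5! · 2!1!1!2!1!1!] = √(1/5)
  +(−1)^0/∏(0,2,1,1,0,0)! = 1/2  (running 1/2)
  +(−1)^1/∏(1,1,0,0,1,1)! = -1  (running -1/2)
⟨..|..⟩ = √(1/5)·(-1/2) = -0.223607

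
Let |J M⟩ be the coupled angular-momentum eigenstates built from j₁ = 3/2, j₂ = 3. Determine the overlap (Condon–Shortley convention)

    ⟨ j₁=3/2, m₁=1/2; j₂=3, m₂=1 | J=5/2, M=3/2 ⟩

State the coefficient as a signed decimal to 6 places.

-0.591608  (= −√(7/20))

triangle: 2!·1!·4!/8! = 48/40320
(j±m)!: 2!·1!·4!·2!·4!·1! = 2304
prefactor² = (2J+1)·Δ·N² = 576/35
  k=0: +1/(0!·2!·1!·4!·0!·0!) = 1/48
  k=1: −1/(1!·1!·0!·3!·1!·1!) = -1/6
Σ = -7/48  ⇒  CG² = 576/35·(-7/48)² = 7/20
CG = −√(7/20) = -0.591608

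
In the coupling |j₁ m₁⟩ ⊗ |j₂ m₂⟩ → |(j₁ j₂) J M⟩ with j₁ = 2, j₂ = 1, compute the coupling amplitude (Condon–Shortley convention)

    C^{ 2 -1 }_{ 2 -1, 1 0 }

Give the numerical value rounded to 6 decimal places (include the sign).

-0.408248  (= −√(1/6))

j₁+j₂−J=1  J+j₁−j₂=3  J−j₁+j₂=1  j₁+j₂+J+1=6
(j₁±m₁, j₂±m₂, J±M) = (1,3,1,1,1,3)
P² = 3/2
sum k=0..1:
  [0] +1/6 = 1/6
  [1] −1/2 = -1/2
S = -1/3
C² = P²·S² = 1/6 ; C = -0.408248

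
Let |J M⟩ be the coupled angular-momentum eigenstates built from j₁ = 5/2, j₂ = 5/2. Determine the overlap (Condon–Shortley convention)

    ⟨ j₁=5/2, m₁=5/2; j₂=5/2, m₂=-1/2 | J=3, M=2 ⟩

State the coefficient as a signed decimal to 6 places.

j₁+j₂−J=2  J+j₁−j₂=3  J−j₁+j₂=3  j₁+j₂+J+1=9
(j₁±m₁, j₂±m₂, J±M) = (5,0,2,3,5,1)
P² = 240
sum k=0..0:
  [0] +1/24 = 1/24
S = 1/24
C² = P²·S² = 5/12 ; C = +0.645497

+0.645497  (= +√(5/12))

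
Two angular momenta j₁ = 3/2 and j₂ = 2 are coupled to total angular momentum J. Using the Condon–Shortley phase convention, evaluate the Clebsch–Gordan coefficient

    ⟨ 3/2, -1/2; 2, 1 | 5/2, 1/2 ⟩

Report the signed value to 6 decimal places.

j₁+j₂−J=1  J+j₁−j₂=2  J−j₁+j₂=3  j₁+j₂+J+1=7
(j₁±m₁, j₂±m₂, J±M) = (1,2,3,1,3,2)
P² = 72/35
sum k=0..1:
  [0] +1/12 = 1/12
  [1] −1/2 = -1/2
S = -5/12
C² = P²·S² = 5/14 ; C = -0.597614

−√(5/14) = -0.597614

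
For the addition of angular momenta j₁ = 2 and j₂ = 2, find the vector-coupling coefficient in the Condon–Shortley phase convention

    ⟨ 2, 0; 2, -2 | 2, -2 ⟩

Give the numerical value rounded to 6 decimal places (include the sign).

+√(2/7) = +0.534522

√[5·2!2!2!/7! · 2!2!0!4!0!4!] = √(128/7)
  +(−1)^0/∏(0,2,2,0,0,2)! = 1/8  (running 1/8)
⟨..|..⟩ = √(128/7)·(1/8) = +0.534522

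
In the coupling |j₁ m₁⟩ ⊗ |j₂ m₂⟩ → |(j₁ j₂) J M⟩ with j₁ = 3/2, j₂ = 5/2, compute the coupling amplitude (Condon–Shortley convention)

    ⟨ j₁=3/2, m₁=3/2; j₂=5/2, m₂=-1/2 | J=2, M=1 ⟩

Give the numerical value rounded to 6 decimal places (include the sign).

+0.566947  (= +√(9/28))

triangle: 2!*1!*3!/7! = 12/5040
(j±m)!: 3!*0!*2!*3!*3!*1! = 432
prefactor² = (2J+1)*Δ*N² = 36/7
  k=0: +1/(0!*2!*0!*2!*1!*1!) = 1/4
Σ = 1/4  ⇒  CG² = 36/7*1/4² = 9/28
CG = +√(9/28) = +0.566947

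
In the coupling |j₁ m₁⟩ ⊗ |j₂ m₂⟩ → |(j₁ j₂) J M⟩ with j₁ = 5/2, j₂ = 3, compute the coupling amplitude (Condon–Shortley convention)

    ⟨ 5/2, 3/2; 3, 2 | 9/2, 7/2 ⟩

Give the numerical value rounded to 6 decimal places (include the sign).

j₁+j₂−J=1  J+j₁−j₂=4  J−j₁+j₂=5  j₁+j₂+J+1=11
(j₁±m₁, j₂±m₂, J±M) = (4,1,5,1,8,1)
P² = 921600/11
sum k=0..1:
  [0] +1/720 = 1/720
  [1] −1/576 = -1/576
S = -1/2880
C² = P²·S² = 1/99 ; C = -0.100504

−√(1/99) = -0.100504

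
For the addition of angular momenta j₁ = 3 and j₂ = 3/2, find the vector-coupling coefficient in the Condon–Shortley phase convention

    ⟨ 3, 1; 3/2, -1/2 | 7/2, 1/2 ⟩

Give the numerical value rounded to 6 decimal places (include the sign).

j₁+j₂−J=1  J+j₁−j₂=5  J−j₁+j₂=2  j₁+j₂+J+1=9
(j₁±m₁, j₂±m₂, J±M) = (4,2,1,2,4,3)
P² = 512/7
sum k=0..1:
  [0] +1/12 = 1/12
  [1] −1/48 = -1/48
S = 1/16
C² = P²·S² = 2/7 ; C = +0.534522

+√(2/7) = +0.534522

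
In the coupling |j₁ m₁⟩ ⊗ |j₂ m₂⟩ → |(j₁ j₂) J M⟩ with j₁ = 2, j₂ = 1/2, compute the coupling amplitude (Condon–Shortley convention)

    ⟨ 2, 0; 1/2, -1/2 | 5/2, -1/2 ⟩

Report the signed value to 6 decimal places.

√[6·0!4!1!/6! · 2!2!0!1!2!3!] = √(48/5)
  +(−1)^0/∏(0,0,2,0,2,1)! = 1/4  (running 1/4)
⟨..|..⟩ = √(48/5)·(1/4) = +0.774597

+0.774597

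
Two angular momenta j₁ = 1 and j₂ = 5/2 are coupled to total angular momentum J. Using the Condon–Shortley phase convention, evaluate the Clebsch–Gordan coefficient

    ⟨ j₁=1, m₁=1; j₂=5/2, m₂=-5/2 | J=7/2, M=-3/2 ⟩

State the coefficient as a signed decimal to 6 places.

+0.218218  (= +√(1/21))

√[8·0!2!5!/8! · 2!0!0!5!2!5!] = √(19200/7)
  +(−1)^0/∏(0,0,0,0,2,5)! = 1/240  (running 1/240)
⟨..|..⟩ = √(19200/7)·(1/240) = +0.218218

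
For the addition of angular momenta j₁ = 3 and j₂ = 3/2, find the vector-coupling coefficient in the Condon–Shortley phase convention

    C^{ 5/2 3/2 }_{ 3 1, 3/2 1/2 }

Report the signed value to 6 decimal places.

triangle: 2!·4!·1!/8! = 48/40320
(j±m)!: 4!·2!·2!·1!·4!·1! = 2304
prefactor² = (2J+1)·Δ·N² = 576/35
  k=1: −1/(1!·1!·1!·1!·3!·0!) = -1/6
  k=2: +1/(2!·0!·0!·0!·4!·1!) = 1/48
Σ = -7/48  ⇒  CG² = 576/35·(-7/48)² = 7/20
CG = −√(7/20) = -0.591608

−√(7/20) = -0.591608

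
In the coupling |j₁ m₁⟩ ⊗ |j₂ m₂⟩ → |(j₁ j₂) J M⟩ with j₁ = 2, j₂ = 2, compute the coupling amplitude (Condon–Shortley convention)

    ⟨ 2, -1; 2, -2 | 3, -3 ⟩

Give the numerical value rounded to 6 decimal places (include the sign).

√[7·1!3!3!/8! · 1!3!0!4!0!6!] = √(648)
  +(−1)^0/∏(0,1,3,0,0,3)! = 1/36  (running 1/36)
⟨..|..⟩ = √(648)·(1/36) = +0.707107

+0.707107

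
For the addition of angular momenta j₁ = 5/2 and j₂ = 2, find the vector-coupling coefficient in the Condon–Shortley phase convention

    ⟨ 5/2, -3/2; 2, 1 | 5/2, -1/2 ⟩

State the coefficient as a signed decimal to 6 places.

√[6·2!3!2!/8! · 1!4!3!1!2!3!] = √(216/35)
  +(−1)^1/∏(1,1,3,2,0,0)! = -1/12  (running -1/12)
  +(−1)^2/∏(2,0,2,1,1,1)! = 1/4  (running 1/6)
⟨..|..⟩ = √(216/35)·(1/6) = +0.414039

+0.414039  (= +√(6/35))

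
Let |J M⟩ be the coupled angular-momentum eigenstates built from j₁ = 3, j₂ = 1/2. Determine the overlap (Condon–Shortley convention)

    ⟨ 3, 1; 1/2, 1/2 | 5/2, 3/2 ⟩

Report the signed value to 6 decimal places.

√[6·1!5!0!/7! · 4!2!1!0!4!1!] = √(1152/7)
  +(−1)^1/∏(1,0,1,0,4,0)! = -1/24  (running -1/24)
⟨..|..⟩ = √(1152/7)·(-1/24) = -0.534522

−√(2/7) ≈ -0.534522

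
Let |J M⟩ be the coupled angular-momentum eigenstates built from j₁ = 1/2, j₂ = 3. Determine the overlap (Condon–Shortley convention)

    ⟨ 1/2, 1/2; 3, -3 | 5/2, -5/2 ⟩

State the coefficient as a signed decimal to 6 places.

+0.925820  (= +√(6/7))

triangle: 1!*0!*5!/7! = 120/5040
(j±m)!: 1!*0!*0!*6!*0!*5! = 86400
prefactor² = (2J+1)*Δ*N² = 86400/7
  k=0: +1/(0!*1!*0!*0!*0!*5!) = 1/120
Σ = 1/120  ⇒  CG² = 86400/7*1/120² = 6/7
CG = +√(6/7) = +0.925820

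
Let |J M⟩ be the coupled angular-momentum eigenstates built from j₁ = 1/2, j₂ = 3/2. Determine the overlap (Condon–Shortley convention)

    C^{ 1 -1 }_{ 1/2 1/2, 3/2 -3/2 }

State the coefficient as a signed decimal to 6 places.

+0.866025  (= +√(3/4))

triangle: 1!*0!*2!/4! = 2/24
(j±m)!: 1!*0!*0!*3!*0!*2! = 12
prefactor² = (2J+1)*Δ*N² = 3
  k=0: +1/(0!*1!*0!*0!*0!*2!) = 1/2
Σ = 1/2  ⇒  CG² = 3*1/2² = 3/4
CG = +√(3/4) = +0.866025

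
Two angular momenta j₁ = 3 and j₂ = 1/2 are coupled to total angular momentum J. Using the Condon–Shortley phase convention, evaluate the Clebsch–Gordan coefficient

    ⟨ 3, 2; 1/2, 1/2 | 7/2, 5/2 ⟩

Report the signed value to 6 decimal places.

+0.925820

√[8·0!6!1!/8! · 5!1!1!0!6!1!] = √(86400/7)
  +(−1)^0/∏(0,0,1,1,5,0)! = 1/120  (running 1/120)
⟨..|..⟩ = √(86400/7)·(1/120) = +0.925820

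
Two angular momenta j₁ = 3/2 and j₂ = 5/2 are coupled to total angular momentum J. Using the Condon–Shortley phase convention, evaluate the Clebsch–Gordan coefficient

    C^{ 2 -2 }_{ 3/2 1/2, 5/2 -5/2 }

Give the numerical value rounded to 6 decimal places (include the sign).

+0.690066  (= +√(10/21))

j₁+j₂−J=2  J+j₁−j₂=1  J−j₁+j₂=3  j₁+j₂+J+1=7
(j₁±m₁, j₂±m₂, J±M) = (2,1,0,5,0,4)
P² = 480/7
sum k=0..0:
  [0] +1/12 = 1/12
S = 1/12
C² = P²·S² = 10/21 ; C = +0.690066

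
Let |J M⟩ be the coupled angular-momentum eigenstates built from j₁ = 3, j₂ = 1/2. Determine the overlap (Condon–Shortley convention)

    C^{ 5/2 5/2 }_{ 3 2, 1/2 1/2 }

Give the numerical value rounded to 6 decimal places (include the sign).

−√(1/7) = -0.377964

√[6·1!5!0!/7! · 5!1!1!0!5!0!] = √(14400/7)
  +(−1)^1/∏(1,0,0,0,5,0)! = -1/120  (running -1/120)
⟨..|..⟩ = √(14400/7)·(-1/120) = -0.377964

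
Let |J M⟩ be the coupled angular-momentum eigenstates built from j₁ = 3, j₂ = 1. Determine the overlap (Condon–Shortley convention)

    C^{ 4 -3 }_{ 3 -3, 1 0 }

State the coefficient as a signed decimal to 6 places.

triangle: 0!*6!*2!/9! = 1440/362880
(j±m)!: 0!*6!*1!*1!*1!*7! = 3628800
prefactor² = (2J+1)*Δ*N² = 129600
  k=0: +1/(0!*0!*6!*1!*0!*1!) = 1/720
Σ = 1/720  ⇒  CG² = 129600*1/720² = 1/4
CG = +√(1/4) = +0.500000

+0.500000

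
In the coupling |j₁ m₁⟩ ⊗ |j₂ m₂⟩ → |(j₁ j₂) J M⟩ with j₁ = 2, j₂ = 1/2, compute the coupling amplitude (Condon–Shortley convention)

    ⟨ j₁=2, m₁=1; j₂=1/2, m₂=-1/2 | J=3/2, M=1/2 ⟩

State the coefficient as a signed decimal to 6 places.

+√(3/5) = +0.774597

√[4·1!3!0!/5! · 3!1!0!1!2!1!] = √(12/5)
  +(−1)^0/∏(0,1,1,0,2,0)! = 1/2  (running 1/2)
⟨..|..⟩ = √(12/5)·(1/2) = +0.774597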